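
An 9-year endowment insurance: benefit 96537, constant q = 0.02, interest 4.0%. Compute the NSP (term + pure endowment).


Term component = 13329.1816
Pure endowment = 9_p_x * v^9 * benefit = 0.833748 * 0.702587 * 96537 = 56549.4553
NSP = 69878.6369


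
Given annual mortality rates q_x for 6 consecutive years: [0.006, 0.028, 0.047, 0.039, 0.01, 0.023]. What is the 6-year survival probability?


p_k = 1 - q_k for each year
Survival = product of (1 - q_k)
= 0.994 * 0.972 * 0.953 * 0.961 * 0.99 * 0.977
= 0.8559


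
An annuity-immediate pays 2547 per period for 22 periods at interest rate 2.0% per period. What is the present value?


PV = PMT * (1 - (1+i)^(-n)) / i
= 2547 * (1 - (1+0.02)^(-22)) / 0.02
= 2547 * (1 - 0.646839) / 0.02
= 2547 * 17.658048
= 44975.0488


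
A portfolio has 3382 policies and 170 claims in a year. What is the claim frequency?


frequency = claims / policies
= 170 / 3382
= 0.0503


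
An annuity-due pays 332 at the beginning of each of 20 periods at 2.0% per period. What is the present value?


PV_due = PMT * (1-(1+i)^(-n))/i * (1+i)
PV_immediate = 5428.6759
PV_due = 5428.6759 * 1.02
= 5537.2494


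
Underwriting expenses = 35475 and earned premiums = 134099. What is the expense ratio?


Expense ratio = expenses / premiums
= 35475 / 134099
= 0.2645


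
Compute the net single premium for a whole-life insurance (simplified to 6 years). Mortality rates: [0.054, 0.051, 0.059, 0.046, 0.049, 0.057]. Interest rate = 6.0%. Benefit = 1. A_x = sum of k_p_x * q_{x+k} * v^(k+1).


v = 0.943396
Year 0: k_p_x=1.0, q=0.054, term=0.050943
Year 1: k_p_x=0.946, q=0.051, term=0.042939
Year 2: k_p_x=0.897754, q=0.059, term=0.044473
Year 3: k_p_x=0.844787, q=0.046, term=0.030781
Year 4: k_p_x=0.805926, q=0.049, term=0.02951
Year 5: k_p_x=0.766436, q=0.057, term=0.030798
A_x = 0.2294


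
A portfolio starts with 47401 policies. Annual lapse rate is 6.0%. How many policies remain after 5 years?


remaining = initial * (1 - lapse)^years
= 47401 * (1 - 0.06)^5
= 47401 * 0.733904
= 34787.7846


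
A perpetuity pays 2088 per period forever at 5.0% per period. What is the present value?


PV = PMT / i
= 2088 / 0.05
= 41760.0


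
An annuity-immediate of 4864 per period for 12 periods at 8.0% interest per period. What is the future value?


FV = PMT * ((1+i)^n - 1) / i
= 4864 * ((1.08)^12 - 1) / 0.08
= 4864 * (2.51817 - 1) / 0.08
= 92304.7431


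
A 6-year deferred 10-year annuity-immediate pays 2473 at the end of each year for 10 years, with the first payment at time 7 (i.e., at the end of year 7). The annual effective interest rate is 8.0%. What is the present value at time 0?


PV at time 6 of the 10-year annuity-immediate:
a_n = 2473 * (1-(1+0.08)^(-10))/0.08 = 16594.0313
Discount back 6 years to time 0:
PV = 16594.0313 * (1+0.08)^(-6)
= 16594.0313 * 0.63017
= 10457.0545


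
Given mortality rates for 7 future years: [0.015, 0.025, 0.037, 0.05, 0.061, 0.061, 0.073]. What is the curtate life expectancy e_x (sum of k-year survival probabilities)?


e_x = sum_{k=1}^{n} k_p_x
k_p_x values:
  1_p_x = 0.985
  2_p_x = 0.960375
  3_p_x = 0.924841
  4_p_x = 0.878599
  5_p_x = 0.825005
  6_p_x = 0.774679
  7_p_x = 0.718128
e_x = 6.0666


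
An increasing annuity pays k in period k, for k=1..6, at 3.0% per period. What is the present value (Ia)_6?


(Ia)_n = sum_{k=1}^{n} k * v^k, v = 1/(1+i)
v = 0.970874
Sum computed term by term:
(Ia)_6 = 18.4934


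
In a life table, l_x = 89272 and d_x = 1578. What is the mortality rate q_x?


q_x = d_x / l_x
= 1578 / 89272
= 0.0177


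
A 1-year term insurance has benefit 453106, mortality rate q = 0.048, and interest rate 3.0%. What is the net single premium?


NSP = benefit * q * v
v = 1/(1+i) = 0.970874
NSP = 453106 * 0.048 * 0.970874
= 21115.6194


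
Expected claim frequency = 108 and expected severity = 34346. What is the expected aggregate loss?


E[S] = E[N] * E[X]
= 108 * 34346
= 3.7094e+06


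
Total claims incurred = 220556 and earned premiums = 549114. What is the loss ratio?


Loss ratio = claims / premiums
= 220556 / 549114
= 0.4017


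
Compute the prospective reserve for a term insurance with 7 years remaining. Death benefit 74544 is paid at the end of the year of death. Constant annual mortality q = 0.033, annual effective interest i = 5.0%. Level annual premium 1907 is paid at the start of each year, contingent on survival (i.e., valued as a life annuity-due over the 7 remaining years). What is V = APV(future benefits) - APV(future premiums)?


v = 1/(1+i) = 0.952381
APV(future benefits) per unit = sum_{k=0}^{6} k_p_x * q * v^(k+1) = 0.174184
APV(future benefits) = 74544 * 0.174184 = 12984.3515
Life annuity-due factor ä_{x:7} = sum_{k=0}^{6} k_p_x * v^k = 5.542209
APV(future premiums) = 1907 * 5.542209 = 10568.9933
V = 12984.3515 - 10568.9933
= 2415.3582


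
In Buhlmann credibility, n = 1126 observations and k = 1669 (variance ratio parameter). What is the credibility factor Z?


Z = n / (n + k)
= 1126 / (1126 + 1669)
= 1126 / 2795
= 0.4029


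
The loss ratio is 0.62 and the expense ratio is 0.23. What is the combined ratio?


Combined ratio = loss ratio + expense ratio
= 0.62 + 0.23
= 0.85


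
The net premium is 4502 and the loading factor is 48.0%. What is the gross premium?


Gross = net * (1 + loading)
= 4502 * (1 + 0.48)
= 4502 * 1.48
= 6662.96


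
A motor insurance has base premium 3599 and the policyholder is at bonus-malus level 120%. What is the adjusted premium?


adjusted = base * BM_level / 100
= 3599 * 120 / 100
= 3599 * 1.2
= 4318.8


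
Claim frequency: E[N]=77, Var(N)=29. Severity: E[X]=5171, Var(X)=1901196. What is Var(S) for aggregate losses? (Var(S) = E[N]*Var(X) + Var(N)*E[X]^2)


Var(S) = E[N]*Var(X) + Var(N)*E[X]^2
= 77*1901196 + 29*5171^2
= 146392092 + 775437989
= 9.2183e+08


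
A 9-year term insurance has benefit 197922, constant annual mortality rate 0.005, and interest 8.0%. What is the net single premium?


NSP = benefit * sum_{k=0}^{n-1} k_p_x * q * v^(k+1)
With constant q=0.005, v=0.925926
Sum = 0.030695
NSP = 197922 * 0.030695
= 6075.2417


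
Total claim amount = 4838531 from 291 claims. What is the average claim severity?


severity = total / number
= 4838531 / 291
= 16627.2543


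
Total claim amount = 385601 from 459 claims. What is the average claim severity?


severity = total / number
= 385601 / 459
= 840.0893


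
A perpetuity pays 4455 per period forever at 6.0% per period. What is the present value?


PV = PMT / i
= 4455 / 0.06
= 74250.0


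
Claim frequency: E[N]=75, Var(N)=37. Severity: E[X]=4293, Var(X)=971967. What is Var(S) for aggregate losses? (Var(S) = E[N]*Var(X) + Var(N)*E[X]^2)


Var(S) = E[N]*Var(X) + Var(N)*E[X]^2
= 75*971967 + 37*4293^2
= 72897525 + 681904413
= 7.5480e+08


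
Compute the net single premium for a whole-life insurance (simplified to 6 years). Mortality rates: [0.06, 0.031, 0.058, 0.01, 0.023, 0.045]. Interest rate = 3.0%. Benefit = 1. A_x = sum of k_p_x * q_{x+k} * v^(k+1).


v = 0.970874
Year 0: k_p_x=1.0, q=0.06, term=0.058252
Year 1: k_p_x=0.94, q=0.031, term=0.027467
Year 2: k_p_x=0.91086, q=0.058, term=0.048347
Year 3: k_p_x=0.85803, q=0.01, term=0.007623
Year 4: k_p_x=0.84945, q=0.023, term=0.016853
Year 5: k_p_x=0.829912, q=0.045, term=0.031277
A_x = 0.1898


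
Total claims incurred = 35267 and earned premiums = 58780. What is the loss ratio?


Loss ratio = claims / premiums
= 35267 / 58780
= 0.6


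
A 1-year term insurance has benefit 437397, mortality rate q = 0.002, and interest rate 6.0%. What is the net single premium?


NSP = benefit * q * v
v = 1/(1+i) = 0.943396
NSP = 437397 * 0.002 * 0.943396
= 825.2774


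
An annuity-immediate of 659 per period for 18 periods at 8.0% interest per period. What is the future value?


FV = PMT * ((1+i)^n - 1) / i
= 659 * ((1.08)^18 - 1) / 0.08
= 659 * (3.996019 - 1) / 0.08
= 24679.7106


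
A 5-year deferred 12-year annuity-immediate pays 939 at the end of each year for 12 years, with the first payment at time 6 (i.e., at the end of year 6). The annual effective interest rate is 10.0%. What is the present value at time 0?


PV at time 5 of the 12-year annuity-immediate:
a_n = 939 * (1-(1+0.1)^(-12))/0.1 = 6398.0566
Discount back 5 years to time 0:
PV = 6398.0566 * (1+0.1)^(-5)
= 6398.0566 * 0.620921
= 3972.6898


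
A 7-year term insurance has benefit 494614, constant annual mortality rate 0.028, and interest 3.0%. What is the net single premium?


NSP = benefit * sum_{k=0}^{n-1} k_p_x * q * v^(k+1)
With constant q=0.028, v=0.970874
Sum = 0.160998
NSP = 494614 * 0.160998
= 79631.7078


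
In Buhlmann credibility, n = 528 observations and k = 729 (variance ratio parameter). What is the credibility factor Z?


Z = n / (n + k)
= 528 / (528 + 729)
= 528 / 1257
= 0.42


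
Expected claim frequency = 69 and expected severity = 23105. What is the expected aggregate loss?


E[S] = E[N] * E[X]
= 69 * 23105
= 1.5942e+06


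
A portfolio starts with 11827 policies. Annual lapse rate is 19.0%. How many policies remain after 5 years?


remaining = initial * (1 - lapse)^years
= 11827 * (1 - 0.19)^5
= 11827 * 0.348678
= 4123.8199


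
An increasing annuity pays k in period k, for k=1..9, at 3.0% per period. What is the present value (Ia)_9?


(Ia)_n = sum_{k=1}^{n} k * v^k, v = 1/(1+i)
v = 0.970874
Sum computed term by term:
(Ia)_9 = 37.3981


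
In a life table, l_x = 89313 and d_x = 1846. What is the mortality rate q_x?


q_x = d_x / l_x
= 1846 / 89313
= 0.0207


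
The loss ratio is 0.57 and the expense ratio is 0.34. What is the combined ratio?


Combined ratio = loss ratio + expense ratio
= 0.57 + 0.34
= 0.91


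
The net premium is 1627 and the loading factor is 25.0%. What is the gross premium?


Gross = net * (1 + loading)
= 1627 * (1 + 0.25)
= 1627 * 1.25
= 2033.75


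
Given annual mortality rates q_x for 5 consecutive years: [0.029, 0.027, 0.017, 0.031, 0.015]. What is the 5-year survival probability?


p_k = 1 - q_k for each year
Survival = product of (1 - q_k)
= 0.971 * 0.973 * 0.983 * 0.969 * 0.985
= 0.8864


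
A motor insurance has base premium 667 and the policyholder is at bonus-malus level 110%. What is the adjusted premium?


adjusted = base * BM_level / 100
= 667 * 110 / 100
= 667 * 1.1
= 733.7


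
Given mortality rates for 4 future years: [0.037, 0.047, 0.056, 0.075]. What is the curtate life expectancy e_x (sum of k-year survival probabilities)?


e_x = sum_{k=1}^{n} k_p_x
k_p_x values:
  1_p_x = 0.963
  2_p_x = 0.917739
  3_p_x = 0.866346
  4_p_x = 0.80137
e_x = 3.5485


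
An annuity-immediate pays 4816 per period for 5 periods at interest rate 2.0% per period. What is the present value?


PV = PMT * (1 - (1+i)^(-n)) / i
= 4816 * (1 - (1+0.02)^(-5)) / 0.02
= 4816 * (1 - 0.905731) / 0.02
= 4816 * 4.71346
= 22700.021


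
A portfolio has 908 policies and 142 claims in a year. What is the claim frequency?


frequency = claims / policies
= 142 / 908
= 0.1564


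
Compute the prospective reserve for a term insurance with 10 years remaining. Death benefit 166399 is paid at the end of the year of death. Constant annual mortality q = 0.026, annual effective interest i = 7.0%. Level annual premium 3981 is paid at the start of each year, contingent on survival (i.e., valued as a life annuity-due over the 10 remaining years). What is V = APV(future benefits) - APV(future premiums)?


v = 1/(1+i) = 0.934579
APV(future benefits) per unit = sum_{k=0}^{9} k_p_x * q * v^(k+1) = 0.165041
APV(future benefits) = 166399 * 0.165041 = 27462.6691
Life annuity-due factor ä_{x:10} = sum_{k=0}^{9} k_p_x * v^k = 6.792075
APV(future premiums) = 3981 * 6.792075 = 27039.2499
V = 27462.6691 - 27039.2499
= 423.4192


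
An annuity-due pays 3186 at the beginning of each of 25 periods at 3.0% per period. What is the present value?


PV_due = PMT * (1-(1+i)^(-n))/i * (1+i)
PV_immediate = 55478.2885
PV_due = 55478.2885 * 1.03
= 57142.6372


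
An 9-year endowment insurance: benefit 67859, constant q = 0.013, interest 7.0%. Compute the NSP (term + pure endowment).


Term component = 5489.5835
Pure endowment = 9_p_x * v^9 * benefit = 0.888903 * 0.543934 * 67859 = 32810.1209
NSP = 38299.7043


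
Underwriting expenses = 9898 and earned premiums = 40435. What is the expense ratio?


Expense ratio = expenses / premiums
= 9898 / 40435
= 0.2448


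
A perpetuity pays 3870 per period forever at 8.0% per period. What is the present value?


PV = PMT / i
= 3870 / 0.08
= 48375.0


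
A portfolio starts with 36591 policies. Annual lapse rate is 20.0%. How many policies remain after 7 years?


remaining = initial * (1 - lapse)^years
= 36591 * (1 - 0.2)^7
= 36591 * 0.209715
= 7673.6889


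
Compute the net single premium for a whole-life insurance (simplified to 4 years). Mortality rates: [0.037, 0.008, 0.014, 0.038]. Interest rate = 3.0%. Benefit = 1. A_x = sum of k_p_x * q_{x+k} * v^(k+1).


v = 0.970874
Year 0: k_p_x=1.0, q=0.037, term=0.035922
Year 1: k_p_x=0.963, q=0.008, term=0.007262
Year 2: k_p_x=0.955296, q=0.014, term=0.012239
Year 3: k_p_x=0.941922, q=0.038, term=0.031802
A_x = 0.0872


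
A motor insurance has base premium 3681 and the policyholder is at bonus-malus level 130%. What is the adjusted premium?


adjusted = base * BM_level / 100
= 3681 * 130 / 100
= 3681 * 1.3
= 4785.3


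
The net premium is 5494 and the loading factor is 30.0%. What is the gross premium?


Gross = net * (1 + loading)
= 5494 * (1 + 0.3)
= 5494 * 1.3
= 7142.2


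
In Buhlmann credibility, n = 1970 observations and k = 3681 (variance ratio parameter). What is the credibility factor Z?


Z = n / (n + k)
= 1970 / (1970 + 3681)
= 1970 / 5651
= 0.3486


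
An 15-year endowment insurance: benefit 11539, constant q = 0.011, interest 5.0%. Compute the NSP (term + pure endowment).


Term component = 1232.9203
Pure endowment = 15_p_x * v^15 * benefit = 0.847119 * 0.481017 * 11539 = 4701.8965
NSP = 5934.8168


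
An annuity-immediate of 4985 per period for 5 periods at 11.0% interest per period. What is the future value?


FV = PMT * ((1+i)^n - 1) / i
= 4985 * ((1.11)^5 - 1) / 0.11
= 4985 * (1.685058 - 1) / 0.11
= 31045.59


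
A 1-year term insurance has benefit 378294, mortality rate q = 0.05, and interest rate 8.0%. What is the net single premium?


NSP = benefit * q * v
v = 1/(1+i) = 0.925926
NSP = 378294 * 0.05 * 0.925926
= 17513.6111


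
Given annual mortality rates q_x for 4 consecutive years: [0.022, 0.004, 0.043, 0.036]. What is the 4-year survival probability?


p_k = 1 - q_k for each year
Survival = product of (1 - q_k)
= 0.978 * 0.996 * 0.957 * 0.964
= 0.8986


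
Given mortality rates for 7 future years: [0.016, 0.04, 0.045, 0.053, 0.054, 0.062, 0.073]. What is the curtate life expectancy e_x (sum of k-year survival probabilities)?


e_x = sum_{k=1}^{n} k_p_x
k_p_x values:
  1_p_x = 0.984
  2_p_x = 0.94464
  3_p_x = 0.902131
  4_p_x = 0.854318
  5_p_x = 0.808185
  6_p_x = 0.758078
  7_p_x = 0.702738
e_x = 5.9541


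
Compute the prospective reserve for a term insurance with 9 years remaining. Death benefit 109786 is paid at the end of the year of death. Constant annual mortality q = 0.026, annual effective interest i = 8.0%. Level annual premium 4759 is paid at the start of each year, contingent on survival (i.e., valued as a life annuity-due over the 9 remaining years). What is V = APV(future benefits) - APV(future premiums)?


v = 1/(1+i) = 0.925926
APV(future benefits) per unit = sum_{k=0}^{8} k_p_x * q * v^(k+1) = 0.148481
APV(future benefits) = 109786 * 0.148481 = 16301.138
Life annuity-due factor ä_{x:9} = sum_{k=0}^{8} k_p_x * v^k = 6.167673
APV(future premiums) = 4759 * 6.167673 = 29351.9578
V = 16301.138 - 29351.9578
= -13050.8198


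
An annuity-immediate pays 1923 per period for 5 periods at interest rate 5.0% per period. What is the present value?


PV = PMT * (1 - (1+i)^(-n)) / i
= 1923 * (1 - (1+0.05)^(-5)) / 0.05
= 1923 * (1 - 0.783526) / 0.05
= 1923 * 4.329477
= 8325.5836


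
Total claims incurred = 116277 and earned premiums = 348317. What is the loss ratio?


Loss ratio = claims / premiums
= 116277 / 348317
= 0.3338


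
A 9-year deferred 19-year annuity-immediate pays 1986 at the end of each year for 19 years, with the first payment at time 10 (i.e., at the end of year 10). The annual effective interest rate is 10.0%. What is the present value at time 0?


PV at time 9 of the 19-year annuity-immediate:
a_n = 1986 * (1-(1+0.1)^(-19))/0.1 = 16612.7313
Discount back 9 years to time 0:
PV = 16612.7313 * (1+0.1)^(-9)
= 16612.7313 * 0.424098
= 7045.4198


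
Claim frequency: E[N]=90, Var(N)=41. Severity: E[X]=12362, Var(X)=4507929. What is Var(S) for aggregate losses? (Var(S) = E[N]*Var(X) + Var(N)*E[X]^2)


Var(S) = E[N]*Var(X) + Var(N)*E[X]^2
= 90*4507929 + 41*12362^2
= 405713610 + 6265580804
= 6.6713e+09


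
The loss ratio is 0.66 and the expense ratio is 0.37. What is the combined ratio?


Combined ratio = loss ratio + expense ratio
= 0.66 + 0.37
= 1.03


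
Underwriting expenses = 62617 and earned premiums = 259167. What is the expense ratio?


Expense ratio = expenses / premiums
= 62617 / 259167
= 0.2416


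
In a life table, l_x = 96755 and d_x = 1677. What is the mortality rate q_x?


q_x = d_x / l_x
= 1677 / 96755
= 0.0173


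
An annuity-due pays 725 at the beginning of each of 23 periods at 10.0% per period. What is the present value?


PV_due = PMT * (1-(1+i)^(-n))/i * (1+i)
PV_immediate = 6440.3334
PV_due = 6440.3334 * 1.1
= 7084.3667


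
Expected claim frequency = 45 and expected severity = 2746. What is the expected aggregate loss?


E[S] = E[N] * E[X]
= 45 * 2746
= 123570


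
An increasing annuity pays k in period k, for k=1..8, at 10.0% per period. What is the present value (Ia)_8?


(Ia)_n = sum_{k=1}^{n} k * v^k, v = 1/(1+i)
v = 0.909091
Sum computed term by term:
(Ia)_8 = 21.3636


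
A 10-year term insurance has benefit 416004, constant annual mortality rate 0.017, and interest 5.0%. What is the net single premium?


NSP = benefit * sum_{k=0}^{n-1} k_p_x * q * v^(k+1)
With constant q=0.017, v=0.952381
Sum = 0.122506
NSP = 416004 * 0.122506
= 50963.1634


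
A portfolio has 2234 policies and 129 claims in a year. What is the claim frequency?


frequency = claims / policies
= 129 / 2234
= 0.0577


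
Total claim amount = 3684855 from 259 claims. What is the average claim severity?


severity = total / number
= 3684855 / 259
= 14227.2394


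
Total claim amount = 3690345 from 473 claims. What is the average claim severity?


severity = total / number
= 3690345 / 473
= 7801.9979


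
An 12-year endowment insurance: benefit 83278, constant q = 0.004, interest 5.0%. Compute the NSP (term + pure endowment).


Term component = 2895.055
Pure endowment = 12_p_x * v^12 * benefit = 0.953042 * 0.556837 * 83278 = 44194.7579
NSP = 47089.8128


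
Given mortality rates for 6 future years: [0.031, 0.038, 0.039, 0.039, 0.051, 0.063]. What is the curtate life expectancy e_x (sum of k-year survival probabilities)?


e_x = sum_{k=1}^{n} k_p_x
k_p_x values:
  1_p_x = 0.969
  2_p_x = 0.932178
  3_p_x = 0.895823
  4_p_x = 0.860886
  5_p_x = 0.816981
  6_p_x = 0.765511
e_x = 5.2404


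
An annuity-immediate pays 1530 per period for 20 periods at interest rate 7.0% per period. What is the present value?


PV = PMT * (1 - (1+i)^(-n)) / i
= 1530 * (1 - (1+0.07)^(-20)) / 0.07
= 1530 * (1 - 0.258419) / 0.07
= 1530 * 10.594014
= 16208.8418


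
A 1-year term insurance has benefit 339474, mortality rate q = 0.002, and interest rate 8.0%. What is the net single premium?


NSP = benefit * q * v
v = 1/(1+i) = 0.925926
NSP = 339474 * 0.002 * 0.925926
= 628.6556


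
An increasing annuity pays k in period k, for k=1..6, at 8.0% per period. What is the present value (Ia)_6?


(Ia)_n = sum_{k=1}^{n} k * v^k, v = 1/(1+i)
v = 0.925926
Sum computed term by term:
(Ia)_6 = 15.1462


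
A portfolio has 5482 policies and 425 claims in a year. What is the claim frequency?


frequency = claims / policies
= 425 / 5482
= 0.0775


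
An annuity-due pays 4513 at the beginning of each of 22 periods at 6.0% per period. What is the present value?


PV_due = PMT * (1-(1+i)^(-n))/i * (1+i)
PV_immediate = 54343.6583
PV_due = 54343.6583 * 1.06
= 57604.2778


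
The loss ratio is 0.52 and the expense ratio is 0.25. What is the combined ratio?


Combined ratio = loss ratio + expense ratio
= 0.52 + 0.25
= 0.77


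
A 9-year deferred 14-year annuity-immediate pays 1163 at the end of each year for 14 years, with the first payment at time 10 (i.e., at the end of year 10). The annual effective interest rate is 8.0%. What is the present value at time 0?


PV at time 9 of the 14-year annuity-immediate:
a_n = 1163 * (1-(1+0.08)^(-14))/0.08 = 9588.0476
Discount back 9 years to time 0:
PV = 9588.0476 * (1+0.08)^(-9)
= 9588.0476 * 0.500249
= 4796.4109


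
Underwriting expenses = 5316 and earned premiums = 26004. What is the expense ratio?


Expense ratio = expenses / premiums
= 5316 / 26004
= 0.2044


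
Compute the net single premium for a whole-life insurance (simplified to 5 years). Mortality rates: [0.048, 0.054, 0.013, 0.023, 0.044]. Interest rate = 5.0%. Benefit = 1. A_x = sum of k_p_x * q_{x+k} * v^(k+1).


v = 0.952381
Year 0: k_p_x=1.0, q=0.048, term=0.045714
Year 1: k_p_x=0.952, q=0.054, term=0.046629
Year 2: k_p_x=0.900592, q=0.013, term=0.010114
Year 3: k_p_x=0.888884, q=0.023, term=0.01682
Year 4: k_p_x=0.86844, q=0.044, term=0.02994
A_x = 0.1492


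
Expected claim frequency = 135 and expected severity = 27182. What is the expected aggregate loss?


E[S] = E[N] * E[X]
= 135 * 27182
= 3.6696e+06


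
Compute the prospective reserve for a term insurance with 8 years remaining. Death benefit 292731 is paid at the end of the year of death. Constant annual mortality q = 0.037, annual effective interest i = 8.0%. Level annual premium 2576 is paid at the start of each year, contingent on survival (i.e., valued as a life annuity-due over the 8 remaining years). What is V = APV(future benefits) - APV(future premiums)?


v = 1/(1+i) = 0.925926
APV(future benefits) per unit = sum_{k=0}^{7} k_p_x * q * v^(k+1) = 0.189872
APV(future benefits) = 292731 * 0.189872 = 55581.3052
Life annuity-due factor ä_{x:8} = sum_{k=0}^{7} k_p_x * v^k = 5.542198
APV(future premiums) = 2576 * 5.542198 = 14276.7027
V = 55581.3052 - 14276.7027
= 41304.6025


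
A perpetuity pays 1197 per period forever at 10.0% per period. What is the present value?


PV = PMT / i
= 1197 / 0.1
= 11970.0


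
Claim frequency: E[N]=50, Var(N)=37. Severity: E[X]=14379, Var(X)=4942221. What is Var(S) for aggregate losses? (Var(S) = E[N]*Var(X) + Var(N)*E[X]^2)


Var(S) = E[N]*Var(X) + Var(N)*E[X]^2
= 50*4942221 + 37*14379^2
= 247111050 + 7649958717
= 7.8971e+09


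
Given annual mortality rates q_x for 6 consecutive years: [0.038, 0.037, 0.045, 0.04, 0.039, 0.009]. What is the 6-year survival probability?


p_k = 1 - q_k for each year
Survival = product of (1 - q_k)
= 0.962 * 0.963 * 0.955 * 0.96 * 0.961 * 0.991
= 0.8089


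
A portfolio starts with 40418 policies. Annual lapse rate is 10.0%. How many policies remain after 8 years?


remaining = initial * (1 - lapse)^years
= 40418 * (1 - 0.1)^8
= 40418 * 0.430467
= 17398.6237


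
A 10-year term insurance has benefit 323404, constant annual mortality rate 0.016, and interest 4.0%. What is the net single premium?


NSP = benefit * sum_{k=0}^{n-1} k_p_x * q * v^(k+1)
With constant q=0.016, v=0.961538
Sum = 0.121448
NSP = 323404 * 0.121448
= 39276.6332


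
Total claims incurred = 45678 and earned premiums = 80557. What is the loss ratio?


Loss ratio = claims / premiums
= 45678 / 80557
= 0.567


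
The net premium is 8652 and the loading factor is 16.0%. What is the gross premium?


Gross = net * (1 + loading)
= 8652 * (1 + 0.16)
= 8652 * 1.16
= 10036.32


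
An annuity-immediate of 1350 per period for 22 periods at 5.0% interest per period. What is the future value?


FV = PMT * ((1+i)^n - 1) / i
= 1350 * ((1.05)^22 - 1) / 0.05
= 1350 * (2.925261 - 1) / 0.05
= 51982.0394


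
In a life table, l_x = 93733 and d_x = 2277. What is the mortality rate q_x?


q_x = d_x / l_x
= 2277 / 93733
= 0.0243


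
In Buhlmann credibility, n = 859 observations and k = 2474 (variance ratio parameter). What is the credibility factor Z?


Z = n / (n + k)
= 859 / (859 + 2474)
= 859 / 3333
= 0.2577


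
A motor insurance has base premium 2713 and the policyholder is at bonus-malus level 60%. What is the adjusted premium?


adjusted = base * BM_level / 100
= 2713 * 60 / 100
= 2713 * 0.6
= 1627.8


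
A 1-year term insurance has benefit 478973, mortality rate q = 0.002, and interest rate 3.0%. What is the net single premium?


NSP = benefit * q * v
v = 1/(1+i) = 0.970874
NSP = 478973 * 0.002 * 0.970874
= 930.0447


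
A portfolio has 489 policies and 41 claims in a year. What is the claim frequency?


frequency = claims / policies
= 41 / 489
= 0.0838


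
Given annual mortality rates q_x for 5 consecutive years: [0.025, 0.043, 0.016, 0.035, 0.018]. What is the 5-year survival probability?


p_k = 1 - q_k for each year
Survival = product of (1 - q_k)
= 0.975 * 0.957 * 0.984 * 0.965 * 0.982
= 0.8701


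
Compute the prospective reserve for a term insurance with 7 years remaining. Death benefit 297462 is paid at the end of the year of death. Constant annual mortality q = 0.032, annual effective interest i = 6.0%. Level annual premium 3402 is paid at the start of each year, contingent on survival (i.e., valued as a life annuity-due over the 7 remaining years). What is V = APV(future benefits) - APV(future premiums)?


v = 1/(1+i) = 0.943396
APV(future benefits) per unit = sum_{k=0}^{6} k_p_x * q * v^(k+1) = 0.163601
APV(future benefits) = 297462 * 0.163601 = 48665.1027
Life annuity-due factor ä_{x:7} = sum_{k=0}^{6} k_p_x * v^k = 5.419286
APV(future premiums) = 3402 * 5.419286 = 18436.4096
V = 48665.1027 - 18436.4096
= 30228.6932


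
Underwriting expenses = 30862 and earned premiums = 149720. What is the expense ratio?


Expense ratio = expenses / premiums
= 30862 / 149720
= 0.2061


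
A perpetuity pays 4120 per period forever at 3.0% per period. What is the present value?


PV = PMT / i
= 4120 / 0.03
= 137333.3333


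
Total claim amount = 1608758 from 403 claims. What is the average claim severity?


severity = total / number
= 1608758 / 403
= 3991.9553


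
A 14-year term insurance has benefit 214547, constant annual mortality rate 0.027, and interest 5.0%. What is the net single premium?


NSP = benefit * sum_{k=0}^{n-1} k_p_x * q * v^(k+1)
With constant q=0.027, v=0.952381
Sum = 0.229923
NSP = 214547 * 0.229923
= 49329.2575


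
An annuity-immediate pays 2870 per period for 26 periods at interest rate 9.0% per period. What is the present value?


PV = PMT * (1 - (1+i)^(-n)) / i
= 2870 * (1 - (1+0.09)^(-26)) / 0.09
= 2870 * (1 - 0.106393) / 0.09
= 2870 * 9.928972
= 28496.15


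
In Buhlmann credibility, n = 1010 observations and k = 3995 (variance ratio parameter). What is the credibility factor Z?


Z = n / (n + k)
= 1010 / (1010 + 3995)
= 1010 / 5005
= 0.2018


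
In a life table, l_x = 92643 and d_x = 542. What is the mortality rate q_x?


q_x = d_x / l_x
= 542 / 92643
= 0.0059


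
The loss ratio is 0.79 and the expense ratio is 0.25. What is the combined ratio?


Combined ratio = loss ratio + expense ratio
= 0.79 + 0.25
= 1.04


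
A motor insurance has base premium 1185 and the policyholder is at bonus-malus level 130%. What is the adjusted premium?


adjusted = base * BM_level / 100
= 1185 * 130 / 100
= 1185 * 1.3
= 1540.5


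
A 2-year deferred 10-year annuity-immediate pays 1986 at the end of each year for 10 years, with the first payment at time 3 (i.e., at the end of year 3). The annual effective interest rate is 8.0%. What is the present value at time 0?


PV at time 2 of the 10-year annuity-immediate:
a_n = 1986 * (1-(1+0.08)^(-10))/0.08 = 13326.2217
Discount back 2 years to time 0:
PV = 13326.2217 * (1+0.08)^(-2)
= 13326.2217 * 0.857339
= 11425.0872


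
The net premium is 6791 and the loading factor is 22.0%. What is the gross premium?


Gross = net * (1 + loading)
= 6791 * (1 + 0.22)
= 6791 * 1.22
= 8285.02


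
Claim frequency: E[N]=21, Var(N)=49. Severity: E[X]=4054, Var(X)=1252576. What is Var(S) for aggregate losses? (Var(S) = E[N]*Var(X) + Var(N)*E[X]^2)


Var(S) = E[N]*Var(X) + Var(N)*E[X]^2
= 21*1252576 + 49*4054^2
= 26304096 + 805310884
= 8.3161e+08


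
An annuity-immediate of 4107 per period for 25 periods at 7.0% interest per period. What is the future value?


FV = PMT * ((1+i)^n - 1) / i
= 4107 * ((1.07)^25 - 1) / 0.07
= 4107 * (5.427433 - 1) / 0.07
= 259763.7979


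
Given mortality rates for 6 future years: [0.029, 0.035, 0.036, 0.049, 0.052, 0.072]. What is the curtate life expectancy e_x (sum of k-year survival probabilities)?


e_x = sum_{k=1}^{n} k_p_x
k_p_x values:
  1_p_x = 0.971
  2_p_x = 0.937015
  3_p_x = 0.903282
  4_p_x = 0.859022
  5_p_x = 0.814352
  6_p_x = 0.755719
e_x = 5.2404


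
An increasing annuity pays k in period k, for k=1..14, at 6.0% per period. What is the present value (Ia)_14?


(Ia)_n = sum_{k=1}^{n} k * v^k, v = 1/(1+i)
v = 0.943396
Sum computed term by term:
(Ia)_14 = 61.0078


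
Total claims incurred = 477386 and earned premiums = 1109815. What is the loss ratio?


Loss ratio = claims / premiums
= 477386 / 1109815
= 0.4301


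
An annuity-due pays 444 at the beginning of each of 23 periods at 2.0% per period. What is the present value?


PV_due = PMT * (1-(1+i)^(-n))/i * (1+i)
PV_immediate = 8121.7386
PV_due = 8121.7386 * 1.02
= 8284.1734


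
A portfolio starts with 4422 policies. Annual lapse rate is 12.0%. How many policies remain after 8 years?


remaining = initial * (1 - lapse)^years
= 4422 * (1 - 0.12)^8
= 4422 * 0.359635
= 1590.3039


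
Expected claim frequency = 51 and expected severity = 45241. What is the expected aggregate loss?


E[S] = E[N] * E[X]
= 51 * 45241
= 2.3073e+06


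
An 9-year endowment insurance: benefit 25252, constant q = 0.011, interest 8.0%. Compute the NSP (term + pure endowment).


Term component = 1670.1472
Pure endowment = 9_p_x * v^9 * benefit = 0.905246 * 0.500249 * 25252 = 11435.3275
NSP = 13105.4747


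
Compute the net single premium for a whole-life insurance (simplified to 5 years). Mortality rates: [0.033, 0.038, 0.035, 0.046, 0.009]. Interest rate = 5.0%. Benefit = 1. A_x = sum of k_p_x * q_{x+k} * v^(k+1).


v = 0.952381
Year 0: k_p_x=1.0, q=0.033, term=0.031429
Year 1: k_p_x=0.967, q=0.038, term=0.03333
Year 2: k_p_x=0.930254, q=0.035, term=0.028126
Year 3: k_p_x=0.897695, q=0.046, term=0.033973
Year 4: k_p_x=0.856401, q=0.009, term=0.006039
A_x = 0.1329


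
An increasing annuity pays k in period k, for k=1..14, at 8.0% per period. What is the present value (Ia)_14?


(Ia)_n = sum_{k=1}^{n} k * v^k, v = 1/(1+i)
v = 0.925926
Sum computed term by term:
(Ia)_14 = 51.7165


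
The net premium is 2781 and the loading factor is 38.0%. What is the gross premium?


Gross = net * (1 + loading)
= 2781 * (1 + 0.38)
= 2781 * 1.38
= 3837.78


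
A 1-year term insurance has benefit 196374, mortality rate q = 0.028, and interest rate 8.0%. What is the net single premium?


NSP = benefit * q * v
v = 1/(1+i) = 0.925926
NSP = 196374 * 0.028 * 0.925926
= 5091.1778


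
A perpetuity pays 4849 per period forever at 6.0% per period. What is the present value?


PV = PMT / i
= 4849 / 0.06
= 80816.6667


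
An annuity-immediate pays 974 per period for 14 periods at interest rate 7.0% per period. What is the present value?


PV = PMT * (1 - (1+i)^(-n)) / i
= 974 * (1 - (1+0.07)^(-14)) / 0.07
= 974 * (1 - 0.387817) / 0.07
= 974 * 8.745468
= 8518.0858


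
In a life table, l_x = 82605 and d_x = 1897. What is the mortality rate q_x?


q_x = d_x / l_x
= 1897 / 82605
= 0.023


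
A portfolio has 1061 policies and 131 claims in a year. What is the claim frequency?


frequency = claims / policies
= 131 / 1061
= 0.1235


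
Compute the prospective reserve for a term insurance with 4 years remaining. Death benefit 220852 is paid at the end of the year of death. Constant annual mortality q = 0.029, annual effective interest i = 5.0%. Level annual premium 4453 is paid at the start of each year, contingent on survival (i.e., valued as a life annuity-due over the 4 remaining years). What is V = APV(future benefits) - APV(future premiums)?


v = 1/(1+i) = 0.952381
APV(future benefits) per unit = sum_{k=0}^{3} k_p_x * q * v^(k+1) = 0.098622
APV(future benefits) = 220852 * 0.098622 = 21780.8175
Life annuity-due factor ä_{x:4} = sum_{k=0}^{3} k_p_x * v^k = 3.570789
APV(future premiums) = 4453 * 3.570789 = 15900.7217
V = 21780.8175 - 15900.7217
= 5880.0958


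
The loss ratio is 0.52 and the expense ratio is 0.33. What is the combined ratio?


Combined ratio = loss ratio + expense ratio
= 0.52 + 0.33
= 0.85


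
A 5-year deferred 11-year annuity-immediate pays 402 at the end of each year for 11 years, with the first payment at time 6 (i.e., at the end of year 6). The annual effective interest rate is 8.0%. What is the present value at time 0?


PV at time 5 of the 11-year annuity-immediate:
a_n = 402 * (1-(1+0.08)^(-11))/0.08 = 2869.8636
Discount back 5 years to time 0:
PV = 2869.8636 * (1+0.08)^(-5)
= 2869.8636 * 0.680583
= 1953.181


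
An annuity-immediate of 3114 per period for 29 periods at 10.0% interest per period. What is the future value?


FV = PMT * ((1+i)^n - 1) / i
= 3114 * ((1.1)^29 - 1) / 0.1
= 3114 * (15.863093 - 1) / 0.1
= 462836.7151


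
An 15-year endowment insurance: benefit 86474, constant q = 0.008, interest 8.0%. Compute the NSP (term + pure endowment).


Term component = 5664.366
Pure endowment = 15_p_x * v^15 * benefit = 0.886493 * 0.315242 * 86474 = 24165.9737
NSP = 29830.3397


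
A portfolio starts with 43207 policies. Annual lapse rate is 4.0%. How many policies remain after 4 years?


remaining = initial * (1 - lapse)^years
= 43207 * (1 - 0.04)^4
= 43207 * 0.849347
= 36697.7168


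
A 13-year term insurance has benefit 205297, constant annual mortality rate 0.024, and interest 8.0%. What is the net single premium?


NSP = benefit * sum_{k=0}^{n-1} k_p_x * q * v^(k+1)
With constant q=0.024, v=0.925926
Sum = 0.168894
NSP = 205297 * 0.168894
= 34673.4351


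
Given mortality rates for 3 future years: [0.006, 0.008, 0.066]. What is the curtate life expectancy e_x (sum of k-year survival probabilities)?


e_x = sum_{k=1}^{n} k_p_x
k_p_x values:
  1_p_x = 0.994
  2_p_x = 0.986048
  3_p_x = 0.920969
e_x = 2.901


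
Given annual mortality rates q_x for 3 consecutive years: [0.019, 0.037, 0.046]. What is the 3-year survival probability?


p_k = 1 - q_k for each year
Survival = product of (1 - q_k)
= 0.981 * 0.963 * 0.954
= 0.9012


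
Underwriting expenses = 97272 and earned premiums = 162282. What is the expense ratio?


Expense ratio = expenses / premiums
= 97272 / 162282
= 0.5994


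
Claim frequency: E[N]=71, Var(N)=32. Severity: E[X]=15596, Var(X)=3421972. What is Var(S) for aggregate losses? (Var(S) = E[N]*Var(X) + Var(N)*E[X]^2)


Var(S) = E[N]*Var(X) + Var(N)*E[X]^2
= 71*3421972 + 32*15596^2
= 242960012 + 7783526912
= 8.0265e+09


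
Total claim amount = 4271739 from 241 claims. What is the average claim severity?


severity = total / number
= 4271739 / 241
= 17725.0581


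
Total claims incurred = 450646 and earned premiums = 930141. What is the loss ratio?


Loss ratio = claims / premiums
= 450646 / 930141
= 0.4845


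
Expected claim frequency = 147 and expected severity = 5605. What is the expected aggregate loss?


E[S] = E[N] * E[X]
= 147 * 5605
= 823935


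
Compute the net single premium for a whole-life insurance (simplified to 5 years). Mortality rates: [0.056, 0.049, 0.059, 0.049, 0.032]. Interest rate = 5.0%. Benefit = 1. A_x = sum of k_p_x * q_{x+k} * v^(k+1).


v = 0.952381
Year 0: k_p_x=1.0, q=0.056, term=0.053333
Year 1: k_p_x=0.944, q=0.049, term=0.041956
Year 2: k_p_x=0.897744, q=0.059, term=0.045755
Year 3: k_p_x=0.844777, q=0.049, term=0.034055
Year 4: k_p_x=0.803383, q=0.032, term=0.020143
A_x = 0.1952


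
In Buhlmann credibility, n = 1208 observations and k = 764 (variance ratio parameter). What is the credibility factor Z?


Z = n / (n + k)
= 1208 / (1208 + 764)
= 1208 / 1972
= 0.6126


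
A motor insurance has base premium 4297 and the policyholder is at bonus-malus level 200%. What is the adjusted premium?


adjusted = base * BM_level / 100
= 4297 * 200 / 100
= 4297 * 2.0
= 8594.0


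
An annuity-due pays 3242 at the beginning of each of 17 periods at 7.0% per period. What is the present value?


PV_due = PMT * (1-(1+i)^(-n))/i * (1+i)
PV_immediate = 31652.3689
PV_due = 31652.3689 * 1.07
= 33868.0348


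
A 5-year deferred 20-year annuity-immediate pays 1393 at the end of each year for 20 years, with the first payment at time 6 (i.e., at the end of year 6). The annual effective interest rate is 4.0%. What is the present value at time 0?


PV at time 5 of the 20-year annuity-immediate:
a_n = 1393 * (1-(1+0.04)^(-20))/0.04 = 18931.3246
Discount back 5 years to time 0:
PV = 18931.3246 * (1+0.04)^(-5)
= 18931.3246 * 0.821927
= 15560.1689


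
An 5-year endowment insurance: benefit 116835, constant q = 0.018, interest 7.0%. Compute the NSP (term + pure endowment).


Term component = 8338.3636
Pure endowment = 5_p_x * v^5 * benefit = 0.913182 * 0.712986 * 116835 = 76069.6667
NSP = 84408.0303


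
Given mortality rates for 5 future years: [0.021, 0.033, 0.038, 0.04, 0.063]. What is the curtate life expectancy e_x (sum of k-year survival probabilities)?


e_x = sum_{k=1}^{n} k_p_x
k_p_x values:
  1_p_x = 0.979
  2_p_x = 0.946693
  3_p_x = 0.910719
  4_p_x = 0.87429
  5_p_x = 0.81921
e_x = 4.5299


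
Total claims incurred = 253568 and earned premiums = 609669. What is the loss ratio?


Loss ratio = claims / premiums
= 253568 / 609669
= 0.4159


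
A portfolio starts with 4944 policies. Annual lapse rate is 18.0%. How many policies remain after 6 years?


remaining = initial * (1 - lapse)^years
= 4944 * (1 - 0.18)^6
= 4944 * 0.304007
= 1503.009


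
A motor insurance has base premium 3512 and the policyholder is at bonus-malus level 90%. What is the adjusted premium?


adjusted = base * BM_level / 100
= 3512 * 90 / 100
= 3512 * 0.9
= 3160.8


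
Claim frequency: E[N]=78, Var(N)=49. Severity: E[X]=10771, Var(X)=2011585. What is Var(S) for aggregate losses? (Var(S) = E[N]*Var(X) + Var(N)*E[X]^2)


Var(S) = E[N]*Var(X) + Var(N)*E[X]^2
= 78*2011585 + 49*10771^2
= 156903630 + 5684707609
= 5.8416e+09


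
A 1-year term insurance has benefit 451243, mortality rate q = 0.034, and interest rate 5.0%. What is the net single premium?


NSP = benefit * q * v
v = 1/(1+i) = 0.952381
NSP = 451243 * 0.034 * 0.952381
= 14611.6781


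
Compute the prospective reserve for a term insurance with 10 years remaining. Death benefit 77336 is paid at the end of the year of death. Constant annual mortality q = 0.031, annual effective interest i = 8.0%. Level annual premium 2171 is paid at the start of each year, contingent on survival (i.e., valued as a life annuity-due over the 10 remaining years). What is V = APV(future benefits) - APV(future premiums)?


v = 1/(1+i) = 0.925926
APV(future benefits) per unit = sum_{k=0}^{9} k_p_x * q * v^(k+1) = 0.184865
APV(future benefits) = 77336 * 0.184865 = 14296.6987
Life annuity-due factor ä_{x:10} = sum_{k=0}^{9} k_p_x * v^k = 6.440449
APV(future premiums) = 2171 * 6.440449 = 13982.2139
V = 14296.6987 - 13982.2139
= 314.4847
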